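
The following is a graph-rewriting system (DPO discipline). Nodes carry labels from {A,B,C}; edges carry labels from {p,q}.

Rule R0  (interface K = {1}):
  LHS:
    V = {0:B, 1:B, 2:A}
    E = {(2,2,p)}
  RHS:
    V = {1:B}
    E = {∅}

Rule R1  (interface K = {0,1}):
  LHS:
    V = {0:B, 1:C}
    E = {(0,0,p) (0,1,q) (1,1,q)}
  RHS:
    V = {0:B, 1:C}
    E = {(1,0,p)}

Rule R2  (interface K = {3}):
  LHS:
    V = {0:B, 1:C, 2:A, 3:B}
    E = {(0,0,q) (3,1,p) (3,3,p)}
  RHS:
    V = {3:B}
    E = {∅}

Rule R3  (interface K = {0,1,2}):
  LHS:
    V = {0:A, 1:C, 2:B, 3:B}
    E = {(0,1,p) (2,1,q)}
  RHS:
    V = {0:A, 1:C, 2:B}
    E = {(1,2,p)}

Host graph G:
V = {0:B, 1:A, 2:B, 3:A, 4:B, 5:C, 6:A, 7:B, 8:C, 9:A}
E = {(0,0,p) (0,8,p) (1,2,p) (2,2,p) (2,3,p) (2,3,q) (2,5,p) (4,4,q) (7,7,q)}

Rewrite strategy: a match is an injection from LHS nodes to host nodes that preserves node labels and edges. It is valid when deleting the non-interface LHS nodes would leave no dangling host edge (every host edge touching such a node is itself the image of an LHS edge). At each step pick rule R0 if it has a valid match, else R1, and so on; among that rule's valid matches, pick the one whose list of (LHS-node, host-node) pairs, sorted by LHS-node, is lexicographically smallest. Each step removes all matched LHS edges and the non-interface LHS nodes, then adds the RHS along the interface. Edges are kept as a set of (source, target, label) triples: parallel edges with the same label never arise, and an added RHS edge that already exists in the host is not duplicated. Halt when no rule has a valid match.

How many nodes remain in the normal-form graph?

initial: |V|=10 |E|=9  E = 0-p->0 0-p->8 1-p->2 2-p->2 2-p->3 2-q->3 2-p->5 4-q->4 7-q->7
step 1: apply R2 at {0↦4, 1↦5, 2↦6, 3↦2}  → |V|=7 |E|=6  E = 0-p->0 0-p->8 1-p->2 2-p->3 2-q->3 7-q->7
step 2: apply R2 at {0↦7, 1↦8, 2↦9, 3↦0}  → |V|=4 |E|=3  E = 1-p->2 2-p->3 2-q->3
final graph: no rule applies after step 2
NF nodes: {0:B, 1:A, 2:B, 3:A}

Answer: 4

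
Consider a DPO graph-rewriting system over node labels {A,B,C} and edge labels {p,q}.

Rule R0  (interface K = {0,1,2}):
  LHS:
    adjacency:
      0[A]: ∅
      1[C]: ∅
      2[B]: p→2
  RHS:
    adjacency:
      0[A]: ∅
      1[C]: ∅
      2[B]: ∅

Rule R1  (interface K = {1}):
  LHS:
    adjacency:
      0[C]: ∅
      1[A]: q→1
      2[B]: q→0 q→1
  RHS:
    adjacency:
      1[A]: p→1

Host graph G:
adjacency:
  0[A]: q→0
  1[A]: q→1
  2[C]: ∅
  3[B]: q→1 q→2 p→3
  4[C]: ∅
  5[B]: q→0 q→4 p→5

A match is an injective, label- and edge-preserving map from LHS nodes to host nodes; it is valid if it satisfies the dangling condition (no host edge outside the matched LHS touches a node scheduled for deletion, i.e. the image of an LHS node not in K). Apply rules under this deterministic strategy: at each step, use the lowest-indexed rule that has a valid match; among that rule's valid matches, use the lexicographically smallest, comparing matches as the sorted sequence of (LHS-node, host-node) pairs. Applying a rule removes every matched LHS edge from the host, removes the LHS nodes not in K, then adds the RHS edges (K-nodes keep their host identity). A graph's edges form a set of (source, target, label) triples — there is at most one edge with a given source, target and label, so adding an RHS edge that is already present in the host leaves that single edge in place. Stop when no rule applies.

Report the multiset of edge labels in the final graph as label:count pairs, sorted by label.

[0] host  ⇒  6 nodes, 8 edges  {0-q->0 1-q->1 3-q->1 3-q->2 3-p->3 5-q->0 5-q->4 5-p->5}
[1] R0 @ {0↦0, 1↦2, 2↦3}  ⇒  6 nodes, 7 edges  {0-q->0 1-q->1 3-q->1 3-q->2 5-q->0 5-q->4 5-p->5}
[2] R0 @ {0↦0, 1↦2, 2↦5}  ⇒  6 nodes, 6 edges  {0-q->0 1-q->1 3-q->1 3-q->2 5-q->0 5-q->4}
[3] R1 @ {0↦2, 1↦1, 2↦3}  ⇒  4 nodes, 4 edges  {0-q->0 1-p->1 5-q->0 5-q->4}
[4] R1 @ {0↦4, 1↦0, 2↦5}  ⇒  2 nodes, 2 edges  {0-p->0 1-p->1}
halt: no rule applies after step 4
NF edges: [(0, 0, 'p'), (1, 1, 'p')]

Answer: p:2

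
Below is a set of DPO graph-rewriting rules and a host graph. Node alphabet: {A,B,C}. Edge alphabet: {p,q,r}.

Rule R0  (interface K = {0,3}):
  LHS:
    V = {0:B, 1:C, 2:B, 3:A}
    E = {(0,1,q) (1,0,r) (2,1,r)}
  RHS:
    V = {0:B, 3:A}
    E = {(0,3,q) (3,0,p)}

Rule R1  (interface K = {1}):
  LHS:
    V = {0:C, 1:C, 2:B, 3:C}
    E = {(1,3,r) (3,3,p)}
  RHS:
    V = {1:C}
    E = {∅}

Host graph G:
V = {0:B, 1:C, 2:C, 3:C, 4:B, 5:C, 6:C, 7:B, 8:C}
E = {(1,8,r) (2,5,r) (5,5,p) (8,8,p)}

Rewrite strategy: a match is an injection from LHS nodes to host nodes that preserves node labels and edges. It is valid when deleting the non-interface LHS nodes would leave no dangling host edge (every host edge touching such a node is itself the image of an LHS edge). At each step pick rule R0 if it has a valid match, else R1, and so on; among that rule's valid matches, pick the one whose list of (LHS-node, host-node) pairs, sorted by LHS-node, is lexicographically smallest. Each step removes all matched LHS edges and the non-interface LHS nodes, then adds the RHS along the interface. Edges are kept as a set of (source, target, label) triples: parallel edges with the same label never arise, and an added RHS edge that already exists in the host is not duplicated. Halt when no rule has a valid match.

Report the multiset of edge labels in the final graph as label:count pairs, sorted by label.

initial: |V|=9 |E|=4  E = 1-r->8 2-r->5 5-p->5 8-p->8
step 1: apply R1 at {0↦3, 1↦1, 2↦0, 3↦8}  → |V|=6 |E|=2  E = 2-r->5 5-p->5
step 2: apply R1 at {0↦1, 1↦2, 2↦4, 3↦5}  → |V|=3 |E|=0  E = ∅
halt: no rule applies after step 2
NF edges: []

Answer: (no edges)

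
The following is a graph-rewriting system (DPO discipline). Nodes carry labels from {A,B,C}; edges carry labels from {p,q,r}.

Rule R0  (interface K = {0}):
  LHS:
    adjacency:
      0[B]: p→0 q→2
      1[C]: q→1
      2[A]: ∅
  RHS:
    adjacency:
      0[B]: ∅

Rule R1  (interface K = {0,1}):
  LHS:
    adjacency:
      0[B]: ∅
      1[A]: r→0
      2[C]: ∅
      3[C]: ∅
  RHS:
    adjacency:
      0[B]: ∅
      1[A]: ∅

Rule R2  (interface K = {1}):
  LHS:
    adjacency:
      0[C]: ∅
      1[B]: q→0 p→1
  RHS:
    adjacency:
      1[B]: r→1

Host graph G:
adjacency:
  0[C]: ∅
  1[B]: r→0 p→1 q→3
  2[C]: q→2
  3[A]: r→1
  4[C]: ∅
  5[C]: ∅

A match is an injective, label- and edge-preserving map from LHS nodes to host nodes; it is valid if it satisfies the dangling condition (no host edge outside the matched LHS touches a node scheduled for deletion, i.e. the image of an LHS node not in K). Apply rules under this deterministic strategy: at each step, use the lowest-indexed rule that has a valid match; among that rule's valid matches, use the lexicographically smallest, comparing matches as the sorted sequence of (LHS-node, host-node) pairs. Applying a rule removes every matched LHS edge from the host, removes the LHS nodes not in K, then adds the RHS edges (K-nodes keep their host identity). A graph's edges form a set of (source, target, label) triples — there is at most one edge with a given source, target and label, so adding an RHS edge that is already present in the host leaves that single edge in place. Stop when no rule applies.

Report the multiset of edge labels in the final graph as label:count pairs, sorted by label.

Answer: r:1

Rewrite trace:
start.  V:6 E:5  edges: 1-r->0 1-p->1 1-q->3 2-q->2 3-r->1
1. fire R1 via {0↦1, 1↦3, 2↦4, 3↦5}  →  V:4 E:4  edges: 1-r->0 1-p->1 1-q->3 2-q->2
2. fire R0 via {0↦1, 1↦2, 2↦3}  →  V:2 E:1  edges: 1-r->0
halt: no rule applies after step 2
NF edges: [(1, 0, 'r')]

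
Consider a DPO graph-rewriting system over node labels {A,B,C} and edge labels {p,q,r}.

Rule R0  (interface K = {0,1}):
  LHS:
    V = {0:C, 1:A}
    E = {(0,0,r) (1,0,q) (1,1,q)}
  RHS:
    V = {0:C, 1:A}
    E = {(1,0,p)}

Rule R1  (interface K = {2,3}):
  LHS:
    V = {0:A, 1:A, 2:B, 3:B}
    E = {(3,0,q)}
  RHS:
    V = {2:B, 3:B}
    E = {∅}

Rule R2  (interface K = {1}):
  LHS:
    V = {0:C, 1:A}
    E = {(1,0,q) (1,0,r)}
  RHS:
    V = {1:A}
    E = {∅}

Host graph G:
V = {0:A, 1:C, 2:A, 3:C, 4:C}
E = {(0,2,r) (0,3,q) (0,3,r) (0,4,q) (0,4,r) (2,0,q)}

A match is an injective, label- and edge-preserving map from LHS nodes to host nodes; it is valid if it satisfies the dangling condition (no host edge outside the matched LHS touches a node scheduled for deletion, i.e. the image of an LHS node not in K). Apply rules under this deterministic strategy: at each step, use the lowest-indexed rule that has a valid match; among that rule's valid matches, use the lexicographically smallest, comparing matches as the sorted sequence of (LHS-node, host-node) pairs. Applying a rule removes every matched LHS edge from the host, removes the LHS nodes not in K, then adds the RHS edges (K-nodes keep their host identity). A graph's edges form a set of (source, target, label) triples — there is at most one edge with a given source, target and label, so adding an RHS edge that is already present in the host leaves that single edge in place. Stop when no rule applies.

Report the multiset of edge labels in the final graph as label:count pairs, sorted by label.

[0] host  ⇒  5 nodes, 6 edges  {0-r->2 0-q->3 0-r->3 0-q->4 0-r->4 2-q->0}
[1] R2 @ {0↦3, 1↦0}  ⇒  4 nodes, 4 edges  {0-r->2 0-q->4 0-r->4 2-q->0}
[2] R2 @ {0↦4, 1↦0}  ⇒  3 nodes, 2 edges  {0-r->2 2-q->0}
normal form: no rule applies after step 2
NF edges: [(0, 2, 'r'), (2, 0, 'q')]

Answer: q:1 r:1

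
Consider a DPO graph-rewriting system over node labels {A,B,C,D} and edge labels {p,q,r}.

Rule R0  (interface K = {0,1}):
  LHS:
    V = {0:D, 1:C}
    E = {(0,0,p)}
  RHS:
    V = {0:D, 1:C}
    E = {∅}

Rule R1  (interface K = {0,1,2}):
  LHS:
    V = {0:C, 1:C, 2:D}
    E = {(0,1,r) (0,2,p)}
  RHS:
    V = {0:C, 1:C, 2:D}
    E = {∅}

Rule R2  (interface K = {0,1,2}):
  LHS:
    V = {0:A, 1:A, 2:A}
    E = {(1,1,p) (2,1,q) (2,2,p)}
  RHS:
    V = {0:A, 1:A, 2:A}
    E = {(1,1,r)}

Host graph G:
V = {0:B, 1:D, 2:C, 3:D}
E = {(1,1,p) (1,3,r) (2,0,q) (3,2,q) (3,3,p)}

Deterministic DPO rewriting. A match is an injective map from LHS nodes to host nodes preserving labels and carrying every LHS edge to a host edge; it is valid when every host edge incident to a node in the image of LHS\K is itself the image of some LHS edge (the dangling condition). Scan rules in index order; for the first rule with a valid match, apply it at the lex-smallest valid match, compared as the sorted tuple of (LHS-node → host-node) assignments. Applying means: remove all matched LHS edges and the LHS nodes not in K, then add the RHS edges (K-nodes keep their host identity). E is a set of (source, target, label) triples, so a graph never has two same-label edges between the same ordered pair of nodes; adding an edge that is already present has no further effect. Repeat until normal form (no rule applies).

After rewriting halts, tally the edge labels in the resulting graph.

Answer: q:2 r:1

Derivation:
[0] host  ⇒  4 nodes, 5 edges  {1-p->1 1-r->3 2-q->0 3-q->2 3-p->3}
[1] R0 @ {0↦1, 1↦2}  ⇒  4 nodes, 4 edges  {1-r->3 2-q->0 3-q->2 3-p->3}
[2] R0 @ {0↦3, 1↦2}  ⇒  4 nodes, 3 edges  {1-r->3 2-q->0 3-q->2}
final graph: no rule applies after step 2
NF edges: [(1, 3, 'r'), (2, 0, 'q'), (3, 2, 'q')]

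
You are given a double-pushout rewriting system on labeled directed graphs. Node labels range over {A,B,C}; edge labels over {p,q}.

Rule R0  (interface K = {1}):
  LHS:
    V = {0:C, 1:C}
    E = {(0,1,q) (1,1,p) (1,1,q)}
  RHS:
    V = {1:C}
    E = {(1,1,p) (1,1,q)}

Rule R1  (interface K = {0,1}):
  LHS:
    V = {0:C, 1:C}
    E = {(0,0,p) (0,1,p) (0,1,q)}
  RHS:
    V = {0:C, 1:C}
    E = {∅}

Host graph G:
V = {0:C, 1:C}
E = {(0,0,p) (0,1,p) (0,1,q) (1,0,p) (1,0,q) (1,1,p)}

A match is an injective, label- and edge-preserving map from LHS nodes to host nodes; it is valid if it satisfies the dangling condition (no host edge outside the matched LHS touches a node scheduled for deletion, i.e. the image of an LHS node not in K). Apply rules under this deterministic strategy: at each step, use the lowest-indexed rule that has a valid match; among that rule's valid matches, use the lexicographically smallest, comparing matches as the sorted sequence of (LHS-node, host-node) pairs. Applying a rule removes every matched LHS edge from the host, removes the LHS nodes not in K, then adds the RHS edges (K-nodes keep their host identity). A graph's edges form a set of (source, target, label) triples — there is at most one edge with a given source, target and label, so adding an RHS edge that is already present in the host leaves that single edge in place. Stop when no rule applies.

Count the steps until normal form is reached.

Answer: 2

Steps:
initial: |V|=2 |E|=6  E = 0-p->0 0-p->1 0-q->1 1-p->0 1-q->0 1-p->1
step 1: apply R1 at {0↦0, 1↦1}  → |V|=2 |E|=3  E = 1-p->0 1-q->0 1-p->1
step 2: apply R1 at {0↦1, 1↦0}  → |V|=2 |E|=0  E = ∅
final graph: no rule applies after step 2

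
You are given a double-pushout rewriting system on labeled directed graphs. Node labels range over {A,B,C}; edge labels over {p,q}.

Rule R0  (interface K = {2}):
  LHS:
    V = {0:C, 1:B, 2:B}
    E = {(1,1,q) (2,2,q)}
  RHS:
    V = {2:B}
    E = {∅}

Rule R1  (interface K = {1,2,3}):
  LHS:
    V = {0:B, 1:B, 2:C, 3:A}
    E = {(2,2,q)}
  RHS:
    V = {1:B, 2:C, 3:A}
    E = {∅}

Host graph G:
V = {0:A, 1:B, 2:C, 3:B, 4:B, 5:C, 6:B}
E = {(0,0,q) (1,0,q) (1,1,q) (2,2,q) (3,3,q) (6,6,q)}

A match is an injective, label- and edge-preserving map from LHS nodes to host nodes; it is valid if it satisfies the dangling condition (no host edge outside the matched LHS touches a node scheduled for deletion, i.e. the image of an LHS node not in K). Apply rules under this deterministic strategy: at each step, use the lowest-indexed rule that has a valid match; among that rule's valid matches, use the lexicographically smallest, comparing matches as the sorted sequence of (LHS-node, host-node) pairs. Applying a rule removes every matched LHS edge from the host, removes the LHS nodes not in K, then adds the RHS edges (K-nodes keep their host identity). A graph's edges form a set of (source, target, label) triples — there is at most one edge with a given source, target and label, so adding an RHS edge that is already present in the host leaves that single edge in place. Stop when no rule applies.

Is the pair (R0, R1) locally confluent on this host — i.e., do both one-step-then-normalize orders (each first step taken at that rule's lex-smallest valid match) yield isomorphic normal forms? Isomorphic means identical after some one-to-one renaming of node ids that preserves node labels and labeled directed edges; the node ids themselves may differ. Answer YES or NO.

branch R0-first: apply at {0↦5, 1↦3, 2↦1} → |E|=4, then 1 more step(s) → NF |V|=4 |E|=3 V={0:A, 1:B, 2:C, 6:B} E=0-q->0 1-q->0 6-q->6
branch R1-first: apply at {0↦4, 1↦1, 2↦2, 3↦0} → |E|=5, then 1 more step(s) → NF |V|=4 |E|=3 V={0:A, 1:B, 5:C, 6:B} E=0-q->0 1-q->0 6-q->6
graphs isomorphic (equal up to label-preserving node renaming)

Answer: YES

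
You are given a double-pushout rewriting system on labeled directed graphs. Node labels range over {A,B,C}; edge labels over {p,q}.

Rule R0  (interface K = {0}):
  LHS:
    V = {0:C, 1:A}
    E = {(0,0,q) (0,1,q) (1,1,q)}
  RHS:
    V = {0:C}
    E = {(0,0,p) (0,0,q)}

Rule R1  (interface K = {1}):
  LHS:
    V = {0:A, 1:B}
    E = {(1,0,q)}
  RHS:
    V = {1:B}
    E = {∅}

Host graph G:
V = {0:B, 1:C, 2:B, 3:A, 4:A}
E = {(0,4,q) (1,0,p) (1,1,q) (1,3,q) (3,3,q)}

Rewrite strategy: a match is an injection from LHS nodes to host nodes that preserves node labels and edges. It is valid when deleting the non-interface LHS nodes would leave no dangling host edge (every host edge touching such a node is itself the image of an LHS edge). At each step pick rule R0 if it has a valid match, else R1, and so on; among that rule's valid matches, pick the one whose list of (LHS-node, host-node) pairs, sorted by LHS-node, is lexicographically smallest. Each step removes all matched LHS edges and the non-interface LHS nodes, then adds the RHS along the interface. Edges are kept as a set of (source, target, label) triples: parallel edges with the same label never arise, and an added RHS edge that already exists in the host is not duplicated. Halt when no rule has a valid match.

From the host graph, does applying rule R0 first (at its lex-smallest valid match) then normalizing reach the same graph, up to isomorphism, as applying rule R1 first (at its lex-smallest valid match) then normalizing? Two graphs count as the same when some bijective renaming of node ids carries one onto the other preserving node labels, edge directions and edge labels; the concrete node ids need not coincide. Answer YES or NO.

branch R0-first: apply at {0↦1, 1↦3} → |E|=4, then 1 more step(s) → NF |V|=3 |E|=3 V={0:B, 1:C, 2:B} E=1-p->0 1-p->1 1-q->1
branch R1-first: apply at {0↦4, 1↦0} → |E|=4, then 1 more step(s) → NF |V|=3 |E|=3 V={0:B, 1:C, 2:B} E=1-p->0 1-p->1 1-q->1
graphs isomorphic (equal up to label-preserving node renaming)

Answer: YES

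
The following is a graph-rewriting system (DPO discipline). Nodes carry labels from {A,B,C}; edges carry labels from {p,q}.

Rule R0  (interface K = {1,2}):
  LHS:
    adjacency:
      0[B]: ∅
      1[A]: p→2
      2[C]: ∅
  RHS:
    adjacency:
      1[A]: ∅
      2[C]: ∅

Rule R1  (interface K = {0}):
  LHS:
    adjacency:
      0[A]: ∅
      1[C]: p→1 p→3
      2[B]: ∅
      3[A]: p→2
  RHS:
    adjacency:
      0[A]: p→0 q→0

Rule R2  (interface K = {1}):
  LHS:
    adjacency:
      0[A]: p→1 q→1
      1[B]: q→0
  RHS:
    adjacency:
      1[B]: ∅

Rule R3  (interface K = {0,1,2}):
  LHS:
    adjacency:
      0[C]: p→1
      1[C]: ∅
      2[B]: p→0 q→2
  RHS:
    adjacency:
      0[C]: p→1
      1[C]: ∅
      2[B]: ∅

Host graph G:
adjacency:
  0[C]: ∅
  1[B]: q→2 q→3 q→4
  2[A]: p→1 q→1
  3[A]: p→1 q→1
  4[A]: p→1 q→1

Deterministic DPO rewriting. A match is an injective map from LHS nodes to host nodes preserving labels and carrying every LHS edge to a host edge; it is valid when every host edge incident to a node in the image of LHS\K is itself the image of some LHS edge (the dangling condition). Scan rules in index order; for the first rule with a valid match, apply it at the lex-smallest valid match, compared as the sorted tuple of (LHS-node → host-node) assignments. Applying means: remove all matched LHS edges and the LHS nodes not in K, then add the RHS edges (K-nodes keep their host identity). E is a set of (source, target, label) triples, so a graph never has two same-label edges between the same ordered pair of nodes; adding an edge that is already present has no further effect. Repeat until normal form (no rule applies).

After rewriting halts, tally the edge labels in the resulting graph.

start.  V:5 E:9  edges: 1-q->2 1-q->3 1-q->4 2-p->1 2-q->1 3-p->1 3-q->1 4-p->1 4-q->1
1. fire R2 via {0↦2, 1↦1}  →  V:4 E:6  edges: 1-q->3 1-q->4 3-p->1 3-q->1 4-p->1 4-q->1
2. fire R2 via {0↦3, 1↦1}  →  V:3 E:3  edges: 1-q->4 4-p->1 4-q->1
3. fire R2 via {0↦4, 1↦1}  →  V:2 E:0  edges: ∅
halt: no rule applies after step 3
NF edges: []

Answer: (no edges)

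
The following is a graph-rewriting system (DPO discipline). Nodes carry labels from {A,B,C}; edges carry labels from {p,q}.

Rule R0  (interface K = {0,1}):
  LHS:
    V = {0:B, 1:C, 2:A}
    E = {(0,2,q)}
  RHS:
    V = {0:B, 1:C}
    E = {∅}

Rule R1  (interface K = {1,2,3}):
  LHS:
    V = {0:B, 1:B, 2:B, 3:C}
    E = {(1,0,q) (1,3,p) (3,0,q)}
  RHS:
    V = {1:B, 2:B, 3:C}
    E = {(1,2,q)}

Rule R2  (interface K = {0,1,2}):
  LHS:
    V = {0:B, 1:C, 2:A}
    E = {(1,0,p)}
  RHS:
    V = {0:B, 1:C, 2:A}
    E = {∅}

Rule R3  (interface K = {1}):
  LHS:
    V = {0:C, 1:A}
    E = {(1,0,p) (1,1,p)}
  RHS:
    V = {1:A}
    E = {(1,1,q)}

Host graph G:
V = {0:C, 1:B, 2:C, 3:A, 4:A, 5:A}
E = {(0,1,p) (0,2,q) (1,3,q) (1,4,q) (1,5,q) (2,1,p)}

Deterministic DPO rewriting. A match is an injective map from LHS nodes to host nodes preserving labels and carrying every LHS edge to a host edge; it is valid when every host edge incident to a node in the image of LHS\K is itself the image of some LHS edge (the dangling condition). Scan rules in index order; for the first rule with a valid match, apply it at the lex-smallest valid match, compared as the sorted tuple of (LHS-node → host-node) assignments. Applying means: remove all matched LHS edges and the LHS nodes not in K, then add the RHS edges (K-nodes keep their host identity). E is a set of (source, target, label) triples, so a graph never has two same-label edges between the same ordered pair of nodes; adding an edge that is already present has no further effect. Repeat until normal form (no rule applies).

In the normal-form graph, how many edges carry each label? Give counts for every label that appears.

Answer: p:2 q:1

Rewrite trace:
start.  V:6 E:6  edges: 0-p->1 0-q->2 1-q->3 1-q->4 1-q->5 2-p->1
1. fire R0 via {0↦1, 1↦0, 2↦3}  →  V:5 E:5  edges: 0-p->1 0-q->2 1-q->4 1-q->5 2-p->1
2. fire R0 via {0↦1, 1↦0, 2↦4}  →  V:4 E:4  edges: 0-p->1 0-q->2 1-q->5 2-p->1
3. fire R0 via {0↦1, 1↦0, 2↦5}  →  V:3 E:3  edges: 0-p->1 0-q->2 2-p->1
normal form: no rule applies after step 3
NF edges: [(0, 1, 'p'), (0, 2, 'q'), (2, 1, 'p')]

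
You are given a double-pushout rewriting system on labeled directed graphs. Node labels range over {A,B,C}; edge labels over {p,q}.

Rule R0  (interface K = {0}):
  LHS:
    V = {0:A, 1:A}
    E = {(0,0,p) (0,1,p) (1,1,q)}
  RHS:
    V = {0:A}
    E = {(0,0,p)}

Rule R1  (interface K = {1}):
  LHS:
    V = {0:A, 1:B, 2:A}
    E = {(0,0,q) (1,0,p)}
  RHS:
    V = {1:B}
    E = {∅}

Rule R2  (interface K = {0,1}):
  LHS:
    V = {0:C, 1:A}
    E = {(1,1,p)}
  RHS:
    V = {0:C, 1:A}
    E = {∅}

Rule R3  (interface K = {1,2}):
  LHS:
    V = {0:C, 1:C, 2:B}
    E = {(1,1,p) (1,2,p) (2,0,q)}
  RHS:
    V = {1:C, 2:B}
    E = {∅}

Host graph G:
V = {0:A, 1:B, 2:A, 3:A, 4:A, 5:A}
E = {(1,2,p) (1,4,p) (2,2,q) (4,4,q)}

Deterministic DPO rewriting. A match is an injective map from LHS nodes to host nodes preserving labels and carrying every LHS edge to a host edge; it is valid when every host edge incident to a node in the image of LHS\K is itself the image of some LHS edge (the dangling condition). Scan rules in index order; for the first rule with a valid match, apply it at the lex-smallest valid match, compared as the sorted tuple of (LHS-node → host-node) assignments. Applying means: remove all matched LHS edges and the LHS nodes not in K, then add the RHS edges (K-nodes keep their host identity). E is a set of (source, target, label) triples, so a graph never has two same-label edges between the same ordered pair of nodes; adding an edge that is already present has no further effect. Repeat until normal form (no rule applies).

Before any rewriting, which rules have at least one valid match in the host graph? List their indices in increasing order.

R0: no valid match — LHS pattern not found
R1: 6 valid matches — {0↦2, 1↦1, 2↦0}, {0↦2, 1↦1, 2↦3}, {0↦2, 1↦1, 2↦5} (+3 more)
R2: no valid match — LHS pattern not found
R3: no valid match — LHS pattern not found

Answer: [R1]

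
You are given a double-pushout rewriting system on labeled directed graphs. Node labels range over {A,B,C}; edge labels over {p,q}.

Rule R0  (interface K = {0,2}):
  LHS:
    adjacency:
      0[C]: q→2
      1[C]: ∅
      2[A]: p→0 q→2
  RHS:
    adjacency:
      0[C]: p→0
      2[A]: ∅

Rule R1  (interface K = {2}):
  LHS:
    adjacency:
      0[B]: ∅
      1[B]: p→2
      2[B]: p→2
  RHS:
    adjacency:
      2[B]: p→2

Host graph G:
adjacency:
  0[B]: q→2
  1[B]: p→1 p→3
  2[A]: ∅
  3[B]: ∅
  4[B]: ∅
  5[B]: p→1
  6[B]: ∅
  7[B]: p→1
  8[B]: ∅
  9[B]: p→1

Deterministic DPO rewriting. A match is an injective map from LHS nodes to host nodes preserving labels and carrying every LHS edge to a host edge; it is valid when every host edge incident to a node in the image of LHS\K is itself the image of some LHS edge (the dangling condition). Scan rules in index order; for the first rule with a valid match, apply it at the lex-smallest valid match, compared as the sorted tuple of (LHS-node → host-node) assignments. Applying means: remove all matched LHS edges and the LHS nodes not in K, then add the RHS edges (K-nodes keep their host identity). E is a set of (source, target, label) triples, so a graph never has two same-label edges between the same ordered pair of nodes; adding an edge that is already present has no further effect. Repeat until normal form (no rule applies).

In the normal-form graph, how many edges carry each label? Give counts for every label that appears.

Answer: p:2 q:1

Steps:
start.  V:10 E:6  edges: 0-q->2 1-p->1 1-p->3 5-p->1 7-p->1 9-p->1
1. fire R1 via {0↦4, 1↦5, 2↦1}  →  V:8 E:5  edges: 0-q->2 1-p->1 1-p->3 7-p->1 9-p->1
2. fire R1 via {0↦6, 1↦7, 2↦1}  →  V:6 E:4  edges: 0-q->2 1-p->1 1-p->3 9-p->1
3. fire R1 via {0↦8, 1↦9, 2↦1}  →  V:4 E:3  edges: 0-q->2 1-p->1 1-p->3
halt: no rule applies after step 3
NF edges: [(0, 2, 'q'), (1, 1, 'p'), (1, 3, 'p')]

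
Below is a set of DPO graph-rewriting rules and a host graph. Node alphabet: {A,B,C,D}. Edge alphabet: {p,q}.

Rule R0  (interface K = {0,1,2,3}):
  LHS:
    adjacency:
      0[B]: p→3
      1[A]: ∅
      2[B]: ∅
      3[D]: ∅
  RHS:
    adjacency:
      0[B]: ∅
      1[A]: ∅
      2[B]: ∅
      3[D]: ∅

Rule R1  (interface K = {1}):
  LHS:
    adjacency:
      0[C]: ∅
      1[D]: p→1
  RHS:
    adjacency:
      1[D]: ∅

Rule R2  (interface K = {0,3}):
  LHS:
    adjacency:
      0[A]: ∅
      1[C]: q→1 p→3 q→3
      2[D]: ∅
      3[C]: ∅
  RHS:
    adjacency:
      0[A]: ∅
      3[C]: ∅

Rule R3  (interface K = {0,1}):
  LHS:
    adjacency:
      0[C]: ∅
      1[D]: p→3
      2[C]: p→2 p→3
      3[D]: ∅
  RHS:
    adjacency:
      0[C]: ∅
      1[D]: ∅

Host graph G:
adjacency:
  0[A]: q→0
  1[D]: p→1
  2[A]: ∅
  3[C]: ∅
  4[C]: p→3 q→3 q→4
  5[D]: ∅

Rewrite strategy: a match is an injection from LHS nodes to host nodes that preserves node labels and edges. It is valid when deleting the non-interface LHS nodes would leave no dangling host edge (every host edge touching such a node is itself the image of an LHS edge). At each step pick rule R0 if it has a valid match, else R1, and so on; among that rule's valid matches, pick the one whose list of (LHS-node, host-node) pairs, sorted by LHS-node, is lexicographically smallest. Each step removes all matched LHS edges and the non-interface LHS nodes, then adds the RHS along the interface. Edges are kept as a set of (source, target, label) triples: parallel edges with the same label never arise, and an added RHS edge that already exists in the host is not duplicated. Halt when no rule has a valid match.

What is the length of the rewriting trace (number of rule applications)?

Answer: 2

Rewrite trace:
[0] host  ⇒  6 nodes, 5 edges  {0-q->0 1-p->1 4-p->3 4-q->3 4-q->4}
[1] R2 @ {0↦0, 1↦4, 2↦5, 3↦3}  ⇒  4 nodes, 2 edges  {0-q->0 1-p->1}
[2] R1 @ {0↦3, 1↦1}  ⇒  3 nodes, 1 edges  {0-q->0}
final graph: no rule applies after step 2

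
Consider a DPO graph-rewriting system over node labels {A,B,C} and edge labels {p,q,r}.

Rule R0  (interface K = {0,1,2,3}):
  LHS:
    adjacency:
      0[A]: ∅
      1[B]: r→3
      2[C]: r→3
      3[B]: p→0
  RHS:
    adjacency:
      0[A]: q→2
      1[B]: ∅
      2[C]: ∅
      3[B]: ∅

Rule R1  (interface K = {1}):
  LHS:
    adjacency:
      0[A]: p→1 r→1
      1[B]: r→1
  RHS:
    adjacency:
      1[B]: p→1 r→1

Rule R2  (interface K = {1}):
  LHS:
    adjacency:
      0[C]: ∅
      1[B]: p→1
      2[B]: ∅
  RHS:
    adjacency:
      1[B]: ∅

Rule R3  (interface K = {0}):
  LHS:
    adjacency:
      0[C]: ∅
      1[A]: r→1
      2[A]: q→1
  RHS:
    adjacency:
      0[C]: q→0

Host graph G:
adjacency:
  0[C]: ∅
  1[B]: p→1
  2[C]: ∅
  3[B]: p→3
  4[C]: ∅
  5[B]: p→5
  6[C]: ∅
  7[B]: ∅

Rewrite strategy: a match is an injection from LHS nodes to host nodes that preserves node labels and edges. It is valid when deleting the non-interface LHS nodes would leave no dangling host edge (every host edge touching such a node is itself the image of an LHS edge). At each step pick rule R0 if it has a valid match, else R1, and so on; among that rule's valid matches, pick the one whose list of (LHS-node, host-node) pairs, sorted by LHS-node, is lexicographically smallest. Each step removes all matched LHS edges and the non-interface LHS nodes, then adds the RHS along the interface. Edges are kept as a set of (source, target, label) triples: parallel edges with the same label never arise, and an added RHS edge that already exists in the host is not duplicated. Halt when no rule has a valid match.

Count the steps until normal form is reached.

[0] host  ⇒  8 nodes, 3 edges  {1-p->1 3-p->3 5-p->5}
[1] R2 @ {0↦0, 1↦1, 2↦7}  ⇒  6 nodes, 2 edges  {3-p->3 5-p->5}
[2] R2 @ {0↦2, 1↦3, 2↦1}  ⇒  4 nodes, 1 edges  {5-p->5}
[3] R2 @ {0↦4, 1↦5, 2↦3}  ⇒  2 nodes, 0 edges  {∅}
normal form: no rule applies after step 3

Answer: 3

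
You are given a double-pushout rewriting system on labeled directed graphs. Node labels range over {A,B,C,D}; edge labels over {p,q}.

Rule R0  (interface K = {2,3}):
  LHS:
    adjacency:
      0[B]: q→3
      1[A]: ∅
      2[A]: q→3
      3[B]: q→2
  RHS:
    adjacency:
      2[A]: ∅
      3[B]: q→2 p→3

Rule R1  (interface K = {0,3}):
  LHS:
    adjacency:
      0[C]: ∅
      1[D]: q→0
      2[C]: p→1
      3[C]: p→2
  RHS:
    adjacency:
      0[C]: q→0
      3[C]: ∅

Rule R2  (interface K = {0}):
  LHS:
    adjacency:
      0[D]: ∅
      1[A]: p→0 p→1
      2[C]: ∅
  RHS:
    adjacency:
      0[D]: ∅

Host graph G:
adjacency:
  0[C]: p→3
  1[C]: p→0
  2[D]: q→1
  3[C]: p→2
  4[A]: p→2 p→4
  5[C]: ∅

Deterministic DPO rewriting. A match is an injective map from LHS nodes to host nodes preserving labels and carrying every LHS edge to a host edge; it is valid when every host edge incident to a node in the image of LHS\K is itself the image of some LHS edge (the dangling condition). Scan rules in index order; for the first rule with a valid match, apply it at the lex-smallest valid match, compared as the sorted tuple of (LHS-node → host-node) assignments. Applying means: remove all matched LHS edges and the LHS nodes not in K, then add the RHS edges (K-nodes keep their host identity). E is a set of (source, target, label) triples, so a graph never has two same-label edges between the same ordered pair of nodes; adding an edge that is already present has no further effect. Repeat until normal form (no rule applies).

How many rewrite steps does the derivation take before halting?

initial: |V|=6 |E|=6  E = 0-p->3 1-p->0 2-q->1 3-p->2 4-p->2 4-p->4
step 1: apply R2 at {0↦2, 1↦4, 2↦5}  → |V|=4 |E|=4  E = 0-p->3 1-p->0 2-q->1 3-p->2
step 2: apply R1 at {0↦1, 1↦2, 2↦3, 3↦0}  → |V|=2 |E|=2  E = 1-p->0 1-q->1
normal form: no rule applies after step 2

Answer: 2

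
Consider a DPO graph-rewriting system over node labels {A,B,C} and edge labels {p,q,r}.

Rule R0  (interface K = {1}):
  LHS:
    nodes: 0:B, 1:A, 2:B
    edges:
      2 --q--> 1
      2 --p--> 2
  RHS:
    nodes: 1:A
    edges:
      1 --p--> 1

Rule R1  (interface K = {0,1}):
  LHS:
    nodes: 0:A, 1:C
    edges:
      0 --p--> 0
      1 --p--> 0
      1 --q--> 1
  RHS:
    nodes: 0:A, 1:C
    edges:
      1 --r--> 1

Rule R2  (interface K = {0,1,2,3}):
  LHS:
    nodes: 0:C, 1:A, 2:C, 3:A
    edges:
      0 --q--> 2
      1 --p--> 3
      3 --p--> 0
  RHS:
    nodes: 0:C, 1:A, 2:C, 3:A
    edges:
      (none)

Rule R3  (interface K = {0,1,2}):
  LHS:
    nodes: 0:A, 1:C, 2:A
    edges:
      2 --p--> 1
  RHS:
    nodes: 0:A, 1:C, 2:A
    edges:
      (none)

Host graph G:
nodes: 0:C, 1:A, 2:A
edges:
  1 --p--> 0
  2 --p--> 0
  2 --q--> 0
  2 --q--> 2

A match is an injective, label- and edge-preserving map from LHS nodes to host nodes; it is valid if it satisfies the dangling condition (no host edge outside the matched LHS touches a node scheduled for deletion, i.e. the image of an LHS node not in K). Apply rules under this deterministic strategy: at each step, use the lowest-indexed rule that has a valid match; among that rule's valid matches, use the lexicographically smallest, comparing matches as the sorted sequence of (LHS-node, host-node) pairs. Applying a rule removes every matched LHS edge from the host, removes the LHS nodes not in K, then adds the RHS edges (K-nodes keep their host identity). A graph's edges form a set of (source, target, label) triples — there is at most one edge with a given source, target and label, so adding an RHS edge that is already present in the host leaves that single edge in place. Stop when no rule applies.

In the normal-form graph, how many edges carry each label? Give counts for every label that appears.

[0] host  ⇒  3 nodes, 4 edges  {1-p->0 2-p->0 2-q->0 2-q->2}
[1] R3 @ {0↦1, 1↦0, 2↦2}  ⇒  3 nodes, 3 edges  {1-p->0 2-q->0 2-q->2}
[2] R3 @ {0↦2, 1↦0, 2↦1}  ⇒  3 nodes, 2 edges  {2-q->0 2-q->2}
halt: no rule applies after step 2
NF edges: [(2, 0, 'q'), (2, 2, 'q')]

Answer: q:2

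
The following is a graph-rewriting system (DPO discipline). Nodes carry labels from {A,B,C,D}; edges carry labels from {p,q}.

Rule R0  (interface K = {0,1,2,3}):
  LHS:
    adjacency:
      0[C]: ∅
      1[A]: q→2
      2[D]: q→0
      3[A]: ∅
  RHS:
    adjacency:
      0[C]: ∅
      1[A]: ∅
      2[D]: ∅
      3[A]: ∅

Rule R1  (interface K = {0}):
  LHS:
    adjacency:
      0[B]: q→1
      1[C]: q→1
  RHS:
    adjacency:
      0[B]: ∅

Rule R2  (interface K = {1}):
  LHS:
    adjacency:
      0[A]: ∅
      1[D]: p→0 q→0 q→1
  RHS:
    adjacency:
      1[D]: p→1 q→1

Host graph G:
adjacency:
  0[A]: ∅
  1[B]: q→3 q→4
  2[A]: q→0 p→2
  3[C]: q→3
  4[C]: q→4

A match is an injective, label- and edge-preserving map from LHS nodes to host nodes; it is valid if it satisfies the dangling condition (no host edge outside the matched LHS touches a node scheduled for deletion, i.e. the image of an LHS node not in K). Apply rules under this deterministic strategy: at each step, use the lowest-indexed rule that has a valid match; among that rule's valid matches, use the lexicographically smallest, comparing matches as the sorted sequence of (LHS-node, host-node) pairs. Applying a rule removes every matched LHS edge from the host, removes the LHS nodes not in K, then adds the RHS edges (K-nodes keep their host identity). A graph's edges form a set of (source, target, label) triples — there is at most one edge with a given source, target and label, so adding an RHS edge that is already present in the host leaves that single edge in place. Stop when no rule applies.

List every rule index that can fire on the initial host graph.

Answer: [R1]

Steps:
R0: no valid match — LHS pattern not found
R1: 2 valid matches — {0↦1, 1↦3}, {0↦1, 1↦4}
R2: no valid match — LHS pattern not found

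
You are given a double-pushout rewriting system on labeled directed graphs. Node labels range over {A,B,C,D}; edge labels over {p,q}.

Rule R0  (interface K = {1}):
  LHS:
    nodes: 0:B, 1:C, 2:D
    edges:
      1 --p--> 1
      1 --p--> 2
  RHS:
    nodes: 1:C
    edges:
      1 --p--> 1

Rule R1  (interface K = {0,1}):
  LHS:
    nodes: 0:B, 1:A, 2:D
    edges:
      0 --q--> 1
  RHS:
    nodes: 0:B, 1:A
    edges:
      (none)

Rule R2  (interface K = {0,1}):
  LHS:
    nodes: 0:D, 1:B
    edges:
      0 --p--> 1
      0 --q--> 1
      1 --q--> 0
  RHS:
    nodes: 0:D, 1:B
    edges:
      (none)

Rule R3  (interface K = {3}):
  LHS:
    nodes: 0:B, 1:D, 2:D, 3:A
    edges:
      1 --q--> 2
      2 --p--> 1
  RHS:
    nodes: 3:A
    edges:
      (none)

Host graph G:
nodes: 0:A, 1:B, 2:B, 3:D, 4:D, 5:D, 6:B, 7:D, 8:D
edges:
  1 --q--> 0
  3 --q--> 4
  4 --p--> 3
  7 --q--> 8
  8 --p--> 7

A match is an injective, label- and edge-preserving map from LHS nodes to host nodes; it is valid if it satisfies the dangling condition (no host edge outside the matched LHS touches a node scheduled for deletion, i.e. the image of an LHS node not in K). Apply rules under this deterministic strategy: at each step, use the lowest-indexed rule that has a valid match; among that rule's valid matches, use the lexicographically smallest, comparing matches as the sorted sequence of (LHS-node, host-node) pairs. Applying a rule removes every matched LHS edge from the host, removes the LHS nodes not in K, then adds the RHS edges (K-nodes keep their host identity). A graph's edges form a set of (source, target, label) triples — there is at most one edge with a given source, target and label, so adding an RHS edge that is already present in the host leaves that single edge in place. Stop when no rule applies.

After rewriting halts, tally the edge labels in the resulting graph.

Answer: (no edges)

Derivation:
[0] host  ⇒  9 nodes, 5 edges  {1-q->0 3-q->4 4-p->3 7-q->8 8-p->7}
[1] R1 @ {0↦1, 1↦0, 2↦5}  ⇒  8 nodes, 4 edges  {3-q->4 4-p->3 7-q->8 8-p->7}
[2] R3 @ {0↦1, 1↦3, 2↦4, 3↦0}  ⇒  5 nodes, 2 edges  {7-q->8 8-p->7}
[3] R3 @ {0↦2, 1↦7, 2↦8, 3↦0}  ⇒  2 nodes, 0 edges  {∅}
normal form: no rule applies after step 3
NF edges: []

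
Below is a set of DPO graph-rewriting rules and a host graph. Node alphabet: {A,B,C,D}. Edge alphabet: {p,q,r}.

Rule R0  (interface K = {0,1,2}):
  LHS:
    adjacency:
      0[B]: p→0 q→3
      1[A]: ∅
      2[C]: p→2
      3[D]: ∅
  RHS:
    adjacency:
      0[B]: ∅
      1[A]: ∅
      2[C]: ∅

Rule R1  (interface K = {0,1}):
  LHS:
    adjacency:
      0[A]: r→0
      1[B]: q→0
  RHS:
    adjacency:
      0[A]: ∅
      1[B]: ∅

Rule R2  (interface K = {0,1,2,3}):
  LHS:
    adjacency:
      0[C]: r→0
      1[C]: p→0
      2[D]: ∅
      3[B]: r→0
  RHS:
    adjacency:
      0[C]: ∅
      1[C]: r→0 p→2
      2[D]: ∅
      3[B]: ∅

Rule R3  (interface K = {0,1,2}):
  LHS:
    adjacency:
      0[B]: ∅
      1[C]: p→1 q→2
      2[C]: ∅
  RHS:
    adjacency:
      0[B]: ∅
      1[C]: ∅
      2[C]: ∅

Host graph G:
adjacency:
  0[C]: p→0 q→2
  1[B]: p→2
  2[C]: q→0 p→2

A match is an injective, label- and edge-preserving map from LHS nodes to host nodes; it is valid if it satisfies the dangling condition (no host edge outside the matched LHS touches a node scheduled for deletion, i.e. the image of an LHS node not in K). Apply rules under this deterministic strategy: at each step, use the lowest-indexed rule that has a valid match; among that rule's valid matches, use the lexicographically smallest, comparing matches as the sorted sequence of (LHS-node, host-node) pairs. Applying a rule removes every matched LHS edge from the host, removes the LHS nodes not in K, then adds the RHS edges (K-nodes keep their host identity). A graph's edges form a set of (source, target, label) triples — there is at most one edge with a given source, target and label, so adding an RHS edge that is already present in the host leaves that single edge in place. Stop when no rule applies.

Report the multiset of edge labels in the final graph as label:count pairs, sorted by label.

Answer: p:1

Derivation:
initial: |V|=3 |E|=5  E = 0-p->0 0-q->2 1-p->2 2-q->0 2-p->2
step 1: apply R3 at {0↦1, 1↦0, 2↦2}  → |V|=3 |E|=3  E = 1-p->2 2-q->0 2-p->2
step 2: apply R3 at {0↦1, 1↦2, 2↦0}  → |V|=3 |E|=1  E = 1-p->2
normal form: no rule applies after step 2
NF edges: [(1, 2, 'p')]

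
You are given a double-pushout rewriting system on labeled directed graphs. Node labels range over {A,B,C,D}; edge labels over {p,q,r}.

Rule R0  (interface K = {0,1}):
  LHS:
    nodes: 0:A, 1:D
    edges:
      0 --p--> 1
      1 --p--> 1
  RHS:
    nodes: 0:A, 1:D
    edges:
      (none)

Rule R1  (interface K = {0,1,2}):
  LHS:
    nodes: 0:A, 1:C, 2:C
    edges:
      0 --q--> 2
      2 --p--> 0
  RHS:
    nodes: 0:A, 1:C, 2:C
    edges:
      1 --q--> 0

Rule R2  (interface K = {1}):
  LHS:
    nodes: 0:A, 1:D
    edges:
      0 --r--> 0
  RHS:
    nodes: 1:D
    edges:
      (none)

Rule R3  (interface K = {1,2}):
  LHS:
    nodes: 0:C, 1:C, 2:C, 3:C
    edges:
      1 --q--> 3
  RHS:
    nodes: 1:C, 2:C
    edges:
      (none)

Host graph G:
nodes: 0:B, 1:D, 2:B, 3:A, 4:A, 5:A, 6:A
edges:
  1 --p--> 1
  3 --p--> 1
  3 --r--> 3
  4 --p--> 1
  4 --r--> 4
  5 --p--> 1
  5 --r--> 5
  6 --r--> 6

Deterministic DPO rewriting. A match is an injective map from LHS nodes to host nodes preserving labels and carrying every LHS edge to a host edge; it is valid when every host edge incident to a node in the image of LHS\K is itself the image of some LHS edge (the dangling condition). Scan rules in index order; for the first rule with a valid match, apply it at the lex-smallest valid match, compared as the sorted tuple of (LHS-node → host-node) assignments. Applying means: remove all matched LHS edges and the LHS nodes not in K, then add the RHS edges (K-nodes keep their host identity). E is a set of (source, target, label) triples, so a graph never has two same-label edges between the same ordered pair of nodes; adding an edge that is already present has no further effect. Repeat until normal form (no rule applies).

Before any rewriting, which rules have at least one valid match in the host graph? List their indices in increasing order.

R0: 3 valid matches — {0↦3, 1↦1}, {0↦4, 1↦1}, {0↦5, 1↦1}
R1: no valid match — LHS pattern not found
R2: 1 valid match — {0↦6, 1↦1}
R3: no valid match — LHS pattern not found

Answer: [R0,R2]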